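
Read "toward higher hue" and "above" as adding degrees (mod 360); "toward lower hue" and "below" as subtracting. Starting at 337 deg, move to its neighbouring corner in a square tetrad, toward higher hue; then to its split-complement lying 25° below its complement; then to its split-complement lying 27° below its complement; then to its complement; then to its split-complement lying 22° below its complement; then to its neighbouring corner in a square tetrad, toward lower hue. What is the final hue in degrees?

square ↑ +90°: 337 + 90 = 427 → 427 − 360 = 67°
split-comp 25° ↓ +155°: 67 + 155 = 222°
split-comp 27° ↓ +153°: 222 + 153 = 375 → 375 − 360 = 15°
complement +180°: 15 + 180 = 195°
split-comp 22° ↓ +158°: 195 + 158 = 353°
square ↓ −90°: 353 − 90 = 263°

263°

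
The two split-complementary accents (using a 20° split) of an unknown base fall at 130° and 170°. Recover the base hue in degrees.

The accents sit 20° either side of the complement, so the complement is their short-arc midpoint on the wheel.
Short-arc midpoint of 130° and 170°: 150°.
Base is 180° from the complement: 150 − 180 = -30 → -30 + 360 = 330°

330°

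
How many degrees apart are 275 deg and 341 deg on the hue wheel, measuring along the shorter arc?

|275 − 341| = 66.
66 ≤ 180, so the shorter arc is 66°.

66°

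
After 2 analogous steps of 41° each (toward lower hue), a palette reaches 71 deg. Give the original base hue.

2 steps of 41° (toward lower hue) give a net shift of −82°.
Start = end − shift: 71 + 82 = 153°

153°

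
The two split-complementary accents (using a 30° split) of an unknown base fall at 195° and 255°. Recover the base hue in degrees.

45°

The accents sit 30° either side of the complement, so the complement is their short-arc midpoint on the wheel.
Short-arc midpoint of 195° and 255°: 225°.
Base is 180° from the complement: 225 − 180 = 45°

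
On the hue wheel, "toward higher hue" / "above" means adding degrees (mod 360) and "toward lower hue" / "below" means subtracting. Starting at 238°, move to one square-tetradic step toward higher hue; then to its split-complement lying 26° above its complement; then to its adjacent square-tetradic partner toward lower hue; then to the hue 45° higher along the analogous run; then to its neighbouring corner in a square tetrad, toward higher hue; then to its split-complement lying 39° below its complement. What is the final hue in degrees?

0°

+90° (square ↑): 238 + 90 = 328°
+206° (split-comp 26° ↑): 328 + 206 = 534 → 534 − 360 = 174°
−90° (square ↓): 174 − 90 = 84°
+45° (analog 45° ↑): 84 + 45 = 129°
+90° (square ↑): 129 + 90 = 219°
+141° (split-comp 39° ↓): 219 + 141 = 360 → 360 − 360 = 0°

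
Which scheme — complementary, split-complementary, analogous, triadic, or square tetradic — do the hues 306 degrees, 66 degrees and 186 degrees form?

triadic

Sort the hues: 66°, 186°, 306°.
Successive gaps around the wheel: 120°, 120°, 120°.
Three hues equally spaced 120° apart form a triad.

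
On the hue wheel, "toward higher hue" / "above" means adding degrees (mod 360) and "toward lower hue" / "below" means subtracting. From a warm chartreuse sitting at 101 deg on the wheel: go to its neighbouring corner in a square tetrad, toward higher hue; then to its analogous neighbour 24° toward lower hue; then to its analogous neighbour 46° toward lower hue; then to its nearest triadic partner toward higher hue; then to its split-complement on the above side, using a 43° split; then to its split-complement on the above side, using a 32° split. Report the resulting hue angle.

square ↑ +90°: 101 + 90 = 191°
analog 24° ↓ −24°: 191 − 24 = 167°
analog 46° ↓ −46°: 167 − 46 = 121°
triadic ↑ +120°: 121 + 120 = 241°
split-comp 43° ↑ +223°: 241 + 223 = 464 → 464 − 360 = 104°
split-comp 32° ↑ +212°: 104 + 212 = 316°

316°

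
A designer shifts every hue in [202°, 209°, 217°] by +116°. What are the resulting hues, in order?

318°, 325°, 333°

202 + 116 = 318°
209 + 116 = 325°
217 + 116 = 333°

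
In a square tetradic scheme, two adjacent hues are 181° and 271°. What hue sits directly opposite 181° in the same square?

1°

A square tetradic scheme places four hues 90° apart; opposite corners are 180° apart.
181 + 180 = 361 → 361 − 360 = 1°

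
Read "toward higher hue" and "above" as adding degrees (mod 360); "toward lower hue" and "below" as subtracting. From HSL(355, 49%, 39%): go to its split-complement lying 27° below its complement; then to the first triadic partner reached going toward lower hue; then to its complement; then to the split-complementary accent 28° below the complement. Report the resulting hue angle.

0°

split-comp 27° ↓ +153°: 355 + 153 = 508 → 508 − 360 = 148°
triadic ↓ −120°: 148 − 120 = 28°
complement +180°: 28 + 180 = 208°
split-comp 28° ↓ +152°: 208 + 152 = 360 → 360 − 360 = 0°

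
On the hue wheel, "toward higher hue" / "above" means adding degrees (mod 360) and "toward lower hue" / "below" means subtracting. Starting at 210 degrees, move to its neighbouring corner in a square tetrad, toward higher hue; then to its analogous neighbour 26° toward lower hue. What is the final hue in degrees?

274°

210 + 90 = 300°   (square ↑)
300 − 26 = 274°   (analog 26° ↓)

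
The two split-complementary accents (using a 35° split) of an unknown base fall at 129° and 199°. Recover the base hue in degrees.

The accents sit 35° either side of the complement, so the complement is their short-arc midpoint on the wheel.
Short-arc midpoint of 129° and 199°: 164°.
Base is 180° from the complement: 164 − 180 = -16 → -16 + 360 = 344°

344°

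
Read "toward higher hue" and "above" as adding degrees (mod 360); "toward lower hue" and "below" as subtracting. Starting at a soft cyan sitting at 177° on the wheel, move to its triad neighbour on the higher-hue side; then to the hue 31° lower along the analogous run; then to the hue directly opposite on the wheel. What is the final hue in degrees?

86°

+120° (triadic ↑): 177 + 120 = 297°
−31° (analog 31° ↓): 297 − 31 = 266°
+180° (complement): 266 + 180 = 446 → 446 − 360 = 86°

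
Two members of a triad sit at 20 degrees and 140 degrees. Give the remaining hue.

A triad spaces three hues 120° apart.
The full set is {20°, 140°, 260°}.

260°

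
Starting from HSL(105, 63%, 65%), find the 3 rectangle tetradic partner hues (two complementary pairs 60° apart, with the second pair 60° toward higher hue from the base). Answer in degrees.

165°, 285° and 345°

A rectangular tetradic uses two complementary pairs 60° apart: offsets 0°, 60°, 180°, 240°.
105 + 60 = 165°
105 + 180 = 285°
105 + 240 = 345°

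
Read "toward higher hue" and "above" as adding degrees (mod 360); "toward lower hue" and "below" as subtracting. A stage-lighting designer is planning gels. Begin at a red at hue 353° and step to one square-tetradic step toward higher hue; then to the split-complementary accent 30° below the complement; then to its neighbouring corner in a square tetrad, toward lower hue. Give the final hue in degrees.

square ↑ +90°: 353 + 90 = 443 → 443 − 360 = 83°
split-comp 30° ↓ +150°: 83 + 150 = 233°
square ↓ −90°: 233 − 90 = 143°

143°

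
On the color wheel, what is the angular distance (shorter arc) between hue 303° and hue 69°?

|303 − 69| = 234.
The shorter arc is 360 − 234 = 126°.

126°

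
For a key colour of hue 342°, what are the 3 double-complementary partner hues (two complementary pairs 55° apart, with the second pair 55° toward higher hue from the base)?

A rectangular tetradic uses two complementary pairs 55° apart: offsets 0°, 55°, 180°, 235°.
342 + 55 = 397 → 397 − 360 = 37°
342 + 180 = 522 → 522 − 360 = 162°
342 + 235 = 577 → 577 − 360 = 217°

37°, 162°, 217°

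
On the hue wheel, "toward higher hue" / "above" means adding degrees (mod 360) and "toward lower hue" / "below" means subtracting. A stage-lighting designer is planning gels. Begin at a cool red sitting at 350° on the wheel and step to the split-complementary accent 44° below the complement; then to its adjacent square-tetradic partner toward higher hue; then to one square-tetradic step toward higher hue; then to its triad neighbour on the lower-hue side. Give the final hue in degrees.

+136° (split-comp 44° ↓): 350 + 136 = 486 → 486 − 360 = 126°
+90° (square ↑): 126 + 90 = 216°
+90° (square ↑): 216 + 90 = 306°
−120° (triadic ↓): 306 − 120 = 186°

186°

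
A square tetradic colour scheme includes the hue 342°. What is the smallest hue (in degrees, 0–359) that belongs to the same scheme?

72°

A square tetradic scheme places four hues every 90°.
The full set through 342° is {72°, 162°, 252°, 342°}.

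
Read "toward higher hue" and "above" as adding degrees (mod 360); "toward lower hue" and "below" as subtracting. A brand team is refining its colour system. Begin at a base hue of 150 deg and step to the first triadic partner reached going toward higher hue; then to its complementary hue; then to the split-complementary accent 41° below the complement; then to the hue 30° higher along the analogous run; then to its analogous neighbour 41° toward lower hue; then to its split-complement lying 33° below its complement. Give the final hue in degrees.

5°

triadic ↑ +120°: 150 + 120 = 270°
complement +180°: 270 + 180 = 450 → 450 − 360 = 90°
split-comp 41° ↓ +139°: 90 + 139 = 229°
analog 30° ↑ +30°: 229 + 30 = 259°
analog 41° ↓ −41°: 259 − 41 = 218°
split-comp 33° ↓ +147°: 218 + 147 = 365 → 365 − 360 = 5°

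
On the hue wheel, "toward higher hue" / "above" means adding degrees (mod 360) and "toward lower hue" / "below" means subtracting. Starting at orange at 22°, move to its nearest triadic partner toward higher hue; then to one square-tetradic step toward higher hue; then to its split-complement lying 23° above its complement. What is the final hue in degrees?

triadic ↑ +120°: 22 + 120 = 142°
square ↑ +90°: 142 + 90 = 232°
split-comp 23° ↑ +203°: 232 + 203 = 435 → 435 − 360 = 75°

75°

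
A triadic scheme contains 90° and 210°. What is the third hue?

A triad spaces three hues 120° apart.
The full set is {90°, 210°, 330°}.

330°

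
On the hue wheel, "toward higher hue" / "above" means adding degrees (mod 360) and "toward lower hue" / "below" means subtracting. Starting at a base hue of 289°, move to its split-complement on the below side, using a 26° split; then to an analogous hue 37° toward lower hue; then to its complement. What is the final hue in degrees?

226°

+154° (split-comp 26° ↓): 289 + 154 = 443 → 443 − 360 = 83°
−37° (analog 37° ↓): 83 − 37 = 46°
+180° (complement): 46 + 180 = 226°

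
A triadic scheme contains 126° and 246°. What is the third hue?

A triad spaces three hues 120° apart.
The full set is {6°, 126°, 246°}.

6°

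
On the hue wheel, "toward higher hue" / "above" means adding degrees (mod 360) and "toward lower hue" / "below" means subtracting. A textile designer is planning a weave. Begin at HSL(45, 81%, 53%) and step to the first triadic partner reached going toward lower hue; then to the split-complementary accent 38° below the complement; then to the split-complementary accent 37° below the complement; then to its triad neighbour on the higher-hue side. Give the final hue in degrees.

45 − 120 = -75 → -75 + 360 = 285°   (triadic ↓)
285 + 142 = 427 → 427 − 360 = 67°   (split-comp 38° ↓)
67 + 143 = 210°   (split-comp 37° ↓)
210 + 120 = 330°   (triadic ↑)

330°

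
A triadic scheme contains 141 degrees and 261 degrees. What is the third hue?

21°

A triad spaces three hues 120° apart.
The full set is {21°, 141°, 261°}.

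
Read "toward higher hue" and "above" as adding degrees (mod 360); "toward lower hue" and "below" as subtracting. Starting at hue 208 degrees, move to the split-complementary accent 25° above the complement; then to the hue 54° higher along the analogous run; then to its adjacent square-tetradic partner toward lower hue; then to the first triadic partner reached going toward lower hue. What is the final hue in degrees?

257°

208 + 205 = 413 → 413 − 360 = 53°   (split-comp 25° ↑)
53 + 54 = 107°   (analog 54° ↑)
107 − 90 = 17°   (square ↓)
17 − 120 = -103 → -103 + 360 = 257°   (triadic ↓)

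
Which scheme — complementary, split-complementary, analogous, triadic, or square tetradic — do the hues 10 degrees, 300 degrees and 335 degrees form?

Sort the hues: 10°, 300°, 335°.
Successive gaps around the wheel: 290°, 35°, 35°.
A run of hues at equal small steps (35°) with one large closing gap is an analogous group.

analogous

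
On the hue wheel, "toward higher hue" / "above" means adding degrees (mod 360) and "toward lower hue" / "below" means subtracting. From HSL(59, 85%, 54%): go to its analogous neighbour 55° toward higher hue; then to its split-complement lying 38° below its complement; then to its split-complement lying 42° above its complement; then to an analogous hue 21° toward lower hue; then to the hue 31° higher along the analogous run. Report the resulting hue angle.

59 + 55 = 114°   (analog 55° ↑)
114 + 142 = 256°   (split-comp 38° ↓)
256 + 222 = 478 → 478 − 360 = 118°   (split-comp 42° ↑)
118 − 21 = 97°   (analog 21° ↓)
97 + 31 = 128°   (analog 31° ↑)

128°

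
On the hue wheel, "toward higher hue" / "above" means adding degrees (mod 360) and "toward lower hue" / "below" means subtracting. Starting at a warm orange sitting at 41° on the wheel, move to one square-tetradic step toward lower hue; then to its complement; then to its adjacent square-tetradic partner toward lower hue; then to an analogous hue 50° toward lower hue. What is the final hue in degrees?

351°

−90° (square ↓): 41 − 90 = -49 → -49 + 360 = 311°
+180° (complement): 311 + 180 = 491 → 491 − 360 = 131°
−90° (square ↓): 131 − 90 = 41°
−50° (analog 50° ↓): 41 − 50 = -9 → -9 + 360 = 351°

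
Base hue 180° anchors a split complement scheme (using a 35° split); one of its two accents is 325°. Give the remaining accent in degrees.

Split-complementary hues sit 35° either side of the complement.
Complement of the base 180°: 180 + 180 = 360 → 360 − 360 = 0°
The given accent 325° is 35° one side of 0°; the other accent sits 35° the other side: 0 + 35 = 35°

35°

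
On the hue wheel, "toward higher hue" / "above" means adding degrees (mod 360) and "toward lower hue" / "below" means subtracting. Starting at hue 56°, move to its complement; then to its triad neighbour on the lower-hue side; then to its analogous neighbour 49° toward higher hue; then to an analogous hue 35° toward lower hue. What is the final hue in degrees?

56 + 180 = 236°   (complement)
236 − 120 = 116°   (triadic ↓)
116 + 49 = 165°   (analog 49° ↑)
165 − 35 = 130°   (analog 35° ↓)

130°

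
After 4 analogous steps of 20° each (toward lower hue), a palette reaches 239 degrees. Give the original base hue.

319°

4 steps of 20° (toward lower hue) give a net shift of −80°.
Start = end − shift: 239 + 80 = 319°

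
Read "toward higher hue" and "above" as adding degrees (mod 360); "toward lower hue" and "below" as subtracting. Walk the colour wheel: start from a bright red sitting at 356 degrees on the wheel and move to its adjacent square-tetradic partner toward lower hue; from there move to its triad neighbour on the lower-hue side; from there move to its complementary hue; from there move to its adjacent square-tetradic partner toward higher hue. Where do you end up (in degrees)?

56°

356 − 90 = 266°   (square ↓)
266 − 120 = 146°   (triadic ↓)
146 + 180 = 326°   (complement)
326 + 90 = 416 → 416 − 360 = 56°   (square ↑)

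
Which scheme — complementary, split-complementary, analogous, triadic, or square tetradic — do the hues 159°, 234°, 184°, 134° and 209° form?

Sort the hues: 134°, 159°, 184°, 209°, 234°.
Successive gaps around the wheel: 25°, 25°, 25°, 25°, 260°.
A run of hues at equal small steps (25°) with one large closing gap is an analogous group.

analogous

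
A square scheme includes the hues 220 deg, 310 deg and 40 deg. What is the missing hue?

130°

A square tetradic scheme places four hues every 90°.
The full set through 40° is {40°, 130°, 220°, 310°}.
Given {40°, 220°, 310°}, the missing hue is 130°.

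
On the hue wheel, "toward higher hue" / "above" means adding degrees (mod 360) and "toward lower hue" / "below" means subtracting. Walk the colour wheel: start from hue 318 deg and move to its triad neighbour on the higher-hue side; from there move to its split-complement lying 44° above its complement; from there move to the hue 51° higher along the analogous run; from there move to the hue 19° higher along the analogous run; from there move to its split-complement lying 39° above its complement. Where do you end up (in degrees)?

triadic ↑ +120°: 318 + 120 = 438 → 438 − 360 = 78°
split-comp 44° ↑ +224°: 78 + 224 = 302°
analog 51° ↑ +51°: 302 + 51 = 353°
analog 19° ↑ +19°: 353 + 19 = 372 → 372 − 360 = 12°
split-comp 39° ↑ +219°: 12 + 219 = 231°

231°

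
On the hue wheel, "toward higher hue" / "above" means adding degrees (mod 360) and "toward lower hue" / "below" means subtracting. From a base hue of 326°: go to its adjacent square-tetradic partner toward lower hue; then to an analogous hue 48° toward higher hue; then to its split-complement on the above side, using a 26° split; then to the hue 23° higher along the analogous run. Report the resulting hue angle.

326 − 90 = 236°   (square ↓)
236 + 48 = 284°   (analog 48° ↑)
284 + 206 = 490 → 490 − 360 = 130°   (split-comp 26° ↑)
130 + 23 = 153°   (analog 23° ↑)

153°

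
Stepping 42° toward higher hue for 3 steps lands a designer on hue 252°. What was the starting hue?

3 steps of 42° (toward higher hue) give a net shift of +126°.
Start = end − shift: 252 − 126 = 126°

126°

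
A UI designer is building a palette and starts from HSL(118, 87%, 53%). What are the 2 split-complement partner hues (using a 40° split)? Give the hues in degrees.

Split-complementary hues sit 40° either side of the complement.
Complement of 118°: 118 + 180 = 298°
298 − 40 = 258°
298 + 40 = 338°

258° and 338°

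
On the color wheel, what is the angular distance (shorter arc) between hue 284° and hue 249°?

|284 − 249| = 35.
35 ≤ 180, so the shorter arc is 35°.

35°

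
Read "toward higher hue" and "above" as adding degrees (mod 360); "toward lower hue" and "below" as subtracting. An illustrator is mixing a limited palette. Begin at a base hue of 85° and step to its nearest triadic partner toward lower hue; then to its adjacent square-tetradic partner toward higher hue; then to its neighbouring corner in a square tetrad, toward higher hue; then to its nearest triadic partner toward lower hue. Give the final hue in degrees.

25°

triadic ↓ −120°: 85 − 120 = -35 → -35 + 360 = 325°
square ↑ +90°: 325 + 90 = 415 → 415 − 360 = 55°
square ↑ +90°: 55 + 90 = 145°
triadic ↓ −120°: 145 − 120 = 25°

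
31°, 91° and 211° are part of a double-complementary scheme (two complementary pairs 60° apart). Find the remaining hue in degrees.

A rectangular tetradic uses two complementary pairs 60° apart: offsets 0°, 60°, 180°, 240°.
Among {31°, 91°, 211°}, 211° and 31° are a 180° pair.
The remaining hue 91° needs its own complement: 91 + 180 = 271°

271°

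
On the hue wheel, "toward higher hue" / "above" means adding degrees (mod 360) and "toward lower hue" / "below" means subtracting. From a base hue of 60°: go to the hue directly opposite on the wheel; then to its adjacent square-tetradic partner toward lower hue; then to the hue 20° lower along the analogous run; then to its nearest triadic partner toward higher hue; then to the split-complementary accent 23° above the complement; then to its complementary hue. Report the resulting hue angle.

273°

+180° (complement): 60 + 180 = 240°
−90° (square ↓): 240 − 90 = 150°
−20° (analog 20° ↓): 150 − 20 = 130°
+120° (triadic ↑): 130 + 120 = 250°
+203° (split-comp 23° ↑): 250 + 203 = 453 → 453 − 360 = 93°
+180° (complement): 93 + 180 = 273°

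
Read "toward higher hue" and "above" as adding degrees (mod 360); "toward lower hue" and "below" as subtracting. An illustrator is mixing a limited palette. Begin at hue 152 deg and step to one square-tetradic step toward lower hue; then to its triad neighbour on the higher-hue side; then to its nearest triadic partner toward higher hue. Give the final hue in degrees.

−90° (square ↓): 152 − 90 = 62°
+120° (triadic ↑): 62 + 120 = 182°
+120° (triadic ↑): 182 + 120 = 302°

302°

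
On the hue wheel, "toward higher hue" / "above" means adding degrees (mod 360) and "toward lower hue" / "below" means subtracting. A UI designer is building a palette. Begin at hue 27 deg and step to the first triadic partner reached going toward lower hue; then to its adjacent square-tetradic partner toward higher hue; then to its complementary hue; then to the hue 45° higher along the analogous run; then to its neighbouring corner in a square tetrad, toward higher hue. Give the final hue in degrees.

triadic ↓ −120°: 27 − 120 = -93 → -93 + 360 = 267°
square ↑ +90°: 267 + 90 = 357°
complement +180°: 357 + 180 = 537 → 537 − 360 = 177°
analog 45° ↑ +45°: 177 + 45 = 222°
square ↑ +90°: 222 + 90 = 312°

312°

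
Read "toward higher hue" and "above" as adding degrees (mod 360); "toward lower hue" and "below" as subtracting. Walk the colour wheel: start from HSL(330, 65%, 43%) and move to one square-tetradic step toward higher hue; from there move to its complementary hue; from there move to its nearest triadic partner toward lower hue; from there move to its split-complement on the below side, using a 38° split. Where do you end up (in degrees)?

square ↑ +90°: 330 + 90 = 420 → 420 − 360 = 60°
complement +180°: 60 + 180 = 240°
triadic ↓ −120°: 240 − 120 = 120°
split-comp 38° ↓ +142°: 120 + 142 = 262°

262°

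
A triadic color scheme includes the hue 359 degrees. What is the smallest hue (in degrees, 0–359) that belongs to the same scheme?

119°

A triad places three hues 120° apart.
The full set through 359° is {119°, 239°, 359°}.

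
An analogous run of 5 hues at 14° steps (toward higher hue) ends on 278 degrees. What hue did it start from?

222°

4 steps of 14° (toward higher hue) give a net shift of +56°.
Start = end − shift: 278 − 56 = 222°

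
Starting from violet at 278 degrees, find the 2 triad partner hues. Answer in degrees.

A triad places three hues 120° apart.
278 + 120 = 398 → 398 − 360 = 38°
278 + 240 = 518 → 518 − 360 = 158°

38° and 158°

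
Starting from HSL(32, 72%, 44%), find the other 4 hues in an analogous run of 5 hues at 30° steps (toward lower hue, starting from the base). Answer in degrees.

2°, 332°, 302°, and 272°

Analogous hues sit every 30° along the wheel.
32 − 30 = 2°
32 − 60 = -28 → -28 + 360 = 332°
32 − 90 = -58 → -58 + 360 = 302°
32 − 120 = -88 → -88 + 360 = 272°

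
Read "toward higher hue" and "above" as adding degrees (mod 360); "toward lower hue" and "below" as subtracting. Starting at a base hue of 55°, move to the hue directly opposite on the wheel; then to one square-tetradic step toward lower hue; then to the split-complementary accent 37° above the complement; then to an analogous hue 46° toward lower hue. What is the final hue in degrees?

316°

complement +180°: 55 + 180 = 235°
square ↓ −90°: 235 − 90 = 145°
split-comp 37° ↑ +217°: 145 + 217 = 362 → 362 − 360 = 2°
analog 46° ↓ −46°: 2 − 46 = -44 → -44 + 360 = 316°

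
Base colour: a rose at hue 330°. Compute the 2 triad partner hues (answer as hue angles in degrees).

90° and 210°

A triad places three hues 120° apart.
330 + 120 = 450 → 450 − 360 = 90°
330 + 240 = 570 → 570 − 360 = 210°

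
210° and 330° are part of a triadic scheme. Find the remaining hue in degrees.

90°

A triad places three hues 120° apart.
The full set through 210° is {90°, 210°, 330°}.
Given {210°, 330°}, the missing hue is 90°.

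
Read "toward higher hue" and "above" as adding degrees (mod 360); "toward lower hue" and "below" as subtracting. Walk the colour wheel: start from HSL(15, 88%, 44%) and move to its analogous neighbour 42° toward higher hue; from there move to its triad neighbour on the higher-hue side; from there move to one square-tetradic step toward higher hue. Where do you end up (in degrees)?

analog 42° ↑ +42°: 15 + 42 = 57°
triadic ↑ +120°: 57 + 120 = 177°
square ↑ +90°: 177 + 90 = 267°

267°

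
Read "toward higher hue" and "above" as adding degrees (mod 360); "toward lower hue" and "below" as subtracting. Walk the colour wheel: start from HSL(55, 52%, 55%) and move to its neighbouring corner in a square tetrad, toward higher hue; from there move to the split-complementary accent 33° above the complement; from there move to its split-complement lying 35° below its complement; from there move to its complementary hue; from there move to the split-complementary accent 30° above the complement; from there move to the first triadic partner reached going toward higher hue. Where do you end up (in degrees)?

293°

square ↑ +90°: 55 + 90 = 145°
split-comp 33° ↑ +213°: 145 + 213 = 358°
split-comp 35° ↓ +145°: 358 + 145 = 503 → 503 − 360 = 143°
complement +180°: 143 + 180 = 323°
split-comp 30° ↑ +210°: 323 + 210 = 533 → 533 − 360 = 173°
triadic ↑ +120°: 173 + 120 = 293°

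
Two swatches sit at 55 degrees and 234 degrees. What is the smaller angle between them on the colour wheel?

179°

|55 − 234| = 179.
179 ≤ 180, so the shorter arc is 179°.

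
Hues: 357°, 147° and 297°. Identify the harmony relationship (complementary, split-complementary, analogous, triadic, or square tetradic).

Sort the hues: 147°, 297°, 357°.
Successive gaps around the wheel: 150°, 60°, 150°.
Two 150° gaps and one 60° gap — a base hue opposite a pair of accents 30° either side of its complement — is the split-complementary pattern.

split-complementary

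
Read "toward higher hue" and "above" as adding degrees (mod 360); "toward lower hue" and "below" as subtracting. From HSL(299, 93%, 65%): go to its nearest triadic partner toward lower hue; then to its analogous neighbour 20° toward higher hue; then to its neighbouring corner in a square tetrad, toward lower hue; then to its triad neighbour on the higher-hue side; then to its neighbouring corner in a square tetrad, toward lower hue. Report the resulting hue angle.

139°

299 − 120 = 179°   (triadic ↓)
179 + 20 = 199°   (analog 20° ↑)
199 − 90 = 109°   (square ↓)
109 + 120 = 229°   (triadic ↑)
229 − 90 = 139°   (square ↓)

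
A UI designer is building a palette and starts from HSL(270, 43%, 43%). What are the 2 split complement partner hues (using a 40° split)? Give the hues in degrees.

50° and 130°

Split-complementary hues sit 40° either side of the complement.
Complement of 270 degrees: 270 + 180 = 450 → 450 − 360 = 90°
90 − 40 = 50°
90 + 40 = 130°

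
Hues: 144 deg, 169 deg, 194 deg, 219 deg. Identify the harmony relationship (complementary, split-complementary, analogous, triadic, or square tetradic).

analogous

Sort the hues: 144°, 169°, 194°, 219°.
Successive gaps around the wheel: 25°, 25°, 25°, 285°.
A run of hues at equal small steps (25°) with one large closing gap is an analogous group.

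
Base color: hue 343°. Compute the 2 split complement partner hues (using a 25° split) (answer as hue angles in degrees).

138° and 188°

Split-complementary hues sit 25° either side of the complement.
Complement of 343°: 343 + 180 = 523 → 523 − 360 = 163°
163 − 25 = 138°
163 + 25 = 188°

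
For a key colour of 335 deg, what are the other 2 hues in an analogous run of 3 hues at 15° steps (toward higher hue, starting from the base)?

350° and 5°

Analogous hues sit every 15° along the wheel.
335 + 15 = 350°
335 + 30 = 365 → 365 − 360 = 5°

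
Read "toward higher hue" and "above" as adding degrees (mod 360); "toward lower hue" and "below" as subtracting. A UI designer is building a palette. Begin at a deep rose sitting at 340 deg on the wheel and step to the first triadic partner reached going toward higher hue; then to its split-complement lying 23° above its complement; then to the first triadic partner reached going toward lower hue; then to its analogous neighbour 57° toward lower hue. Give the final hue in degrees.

340 + 120 = 460 → 460 − 360 = 100°   (triadic ↑)
100 + 203 = 303°   (split-comp 23° ↑)
303 − 120 = 183°   (triadic ↓)
183 − 57 = 126°   (analog 57° ↓)

126°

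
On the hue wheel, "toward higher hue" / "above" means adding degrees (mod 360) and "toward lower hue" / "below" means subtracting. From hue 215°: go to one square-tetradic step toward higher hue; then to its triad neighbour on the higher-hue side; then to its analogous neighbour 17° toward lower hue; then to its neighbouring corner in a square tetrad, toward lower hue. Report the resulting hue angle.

318°

215 + 90 = 305°   (square ↑)
305 + 120 = 425 → 425 − 360 = 65°   (triadic ↑)
65 − 17 = 48°   (analog 17° ↓)
48 − 90 = -42 → -42 + 360 = 318°   (square ↓)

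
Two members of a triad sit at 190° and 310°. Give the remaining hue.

A triad spaces three hues 120° apart.
The full set is {70°, 190°, 310°}.

70°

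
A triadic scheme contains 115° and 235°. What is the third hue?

355°

A triad spaces three hues 120° apart.
The full set is {115°, 235°, 355°}.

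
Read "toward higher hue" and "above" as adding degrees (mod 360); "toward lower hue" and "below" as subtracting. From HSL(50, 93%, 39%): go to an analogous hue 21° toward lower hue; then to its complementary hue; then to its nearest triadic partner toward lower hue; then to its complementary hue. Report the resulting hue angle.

269°

−21° (analog 21° ↓): 50 − 21 = 29°
+180° (complement): 29 + 180 = 209°
−120° (triadic ↓): 209 − 120 = 89°
+180° (complement): 89 + 180 = 269°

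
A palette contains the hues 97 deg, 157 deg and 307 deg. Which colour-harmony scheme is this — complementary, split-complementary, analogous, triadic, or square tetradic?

split-complementary

Sort the hues: 97°, 157°, 307°.
Successive gaps around the wheel: 60°, 150°, 150°.
Two 150° gaps and one 60° gap — a base hue opposite a pair of accents 30° either side of its complement — is the split-complementary pattern.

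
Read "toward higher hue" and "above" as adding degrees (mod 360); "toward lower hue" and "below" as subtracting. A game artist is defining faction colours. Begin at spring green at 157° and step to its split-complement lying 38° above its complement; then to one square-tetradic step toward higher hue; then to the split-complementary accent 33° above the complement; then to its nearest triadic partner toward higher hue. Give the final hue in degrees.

78°

split-comp 38° ↑ +218°: 157 + 218 = 375 → 375 − 360 = 15°
square ↑ +90°: 15 + 90 = 105°
split-comp 33° ↑ +213°: 105 + 213 = 318°
triadic ↑ +120°: 318 + 120 = 438 → 438 − 360 = 78°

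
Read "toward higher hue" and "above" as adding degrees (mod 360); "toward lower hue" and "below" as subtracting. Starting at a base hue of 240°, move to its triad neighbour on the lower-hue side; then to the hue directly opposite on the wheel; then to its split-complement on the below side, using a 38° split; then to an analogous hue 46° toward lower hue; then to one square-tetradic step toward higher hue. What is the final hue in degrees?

126°

240 − 120 = 120°   (triadic ↓)
120 + 180 = 300°   (complement)
300 + 142 = 442 → 442 − 360 = 82°   (split-comp 38° ↓)
82 − 46 = 36°   (analog 46° ↓)
36 + 90 = 126°   (square ↑)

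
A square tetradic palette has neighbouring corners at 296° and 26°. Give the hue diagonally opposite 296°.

A square tetradic scheme places four hues 90° apart; opposite corners are 180° apart.
296 + 180 = 476 → 476 − 360 = 116°

116°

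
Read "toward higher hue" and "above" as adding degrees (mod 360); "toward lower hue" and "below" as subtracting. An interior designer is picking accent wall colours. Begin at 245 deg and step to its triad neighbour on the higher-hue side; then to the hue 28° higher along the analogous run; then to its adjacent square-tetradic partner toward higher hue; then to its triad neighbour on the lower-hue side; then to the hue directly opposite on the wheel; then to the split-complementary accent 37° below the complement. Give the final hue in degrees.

+120° (triadic ↑): 245 + 120 = 365 → 365 − 360 = 5°
+28° (analog 28° ↑): 5 + 28 = 33°
+90° (square ↑): 33 + 90 = 123°
−120° (triadic ↓): 123 − 120 = 3°
+180° (complement): 3 + 180 = 183°
+143° (split-comp 37° ↓): 183 + 143 = 326°

326°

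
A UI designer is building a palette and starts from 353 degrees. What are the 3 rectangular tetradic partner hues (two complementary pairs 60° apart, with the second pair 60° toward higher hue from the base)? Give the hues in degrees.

53°, 173° and 233°

A rectangular tetradic uses two complementary pairs 60° apart: offsets 0°, 60°, 180°, 240°.
353 + 60 = 413 → 413 − 360 = 53°
353 + 180 = 533 → 533 − 360 = 173°
353 + 240 = 593 → 593 − 360 = 233°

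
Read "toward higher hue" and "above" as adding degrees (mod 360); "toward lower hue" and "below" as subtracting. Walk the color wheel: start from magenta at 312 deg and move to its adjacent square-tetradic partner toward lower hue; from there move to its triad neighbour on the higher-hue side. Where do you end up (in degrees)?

342°

square ↓ −90°: 312 − 90 = 222°
triadic ↑ +120°: 222 + 120 = 342°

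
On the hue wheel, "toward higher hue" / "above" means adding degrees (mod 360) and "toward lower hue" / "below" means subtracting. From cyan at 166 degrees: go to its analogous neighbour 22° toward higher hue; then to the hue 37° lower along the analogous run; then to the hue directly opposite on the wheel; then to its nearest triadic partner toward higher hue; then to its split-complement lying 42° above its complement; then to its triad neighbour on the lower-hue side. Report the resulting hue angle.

166 + 22 = 188°   (analog 22° ↑)
188 − 37 = 151°   (analog 37° ↓)
151 + 180 = 331°   (complement)
331 + 120 = 451 → 451 − 360 = 91°   (triadic ↑)
91 + 222 = 313°   (split-comp 42° ↑)
313 − 120 = 193°   (triadic ↓)

193°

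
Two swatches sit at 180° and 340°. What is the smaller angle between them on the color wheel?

|180 − 340| = 160.
160 ≤ 180, so the shorter arc is 160°.

160°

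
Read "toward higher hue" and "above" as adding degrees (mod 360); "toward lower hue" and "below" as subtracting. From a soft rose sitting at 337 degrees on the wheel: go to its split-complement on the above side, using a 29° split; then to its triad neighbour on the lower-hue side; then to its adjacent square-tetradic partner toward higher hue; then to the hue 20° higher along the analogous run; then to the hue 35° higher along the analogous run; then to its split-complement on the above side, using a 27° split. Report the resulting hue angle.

58°

337 + 209 = 546 → 546 − 360 = 186°   (split-comp 29° ↑)
186 − 120 = 66°   (triadic ↓)
66 + 90 = 156°   (square ↑)
156 + 20 = 176°   (analog 20° ↑)
176 + 35 = 211°   (analog 35° ↑)
211 + 207 = 418 → 418 − 360 = 58°   (split-comp 27° ↑)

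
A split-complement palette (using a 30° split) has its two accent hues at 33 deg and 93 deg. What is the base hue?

243°

The accents sit 30° either side of the complement, so the complement is their short-arc midpoint on the wheel.
Short-arc midpoint of 33° and 93°: 63°.
Base is 180° from the complement: 63 − 180 = -117 → -117 + 360 = 243°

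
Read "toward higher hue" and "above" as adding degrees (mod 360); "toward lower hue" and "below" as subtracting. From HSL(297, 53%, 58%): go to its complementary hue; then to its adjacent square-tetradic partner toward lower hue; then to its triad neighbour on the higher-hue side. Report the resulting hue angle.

147°

+180° (complement): 297 + 180 = 477 → 477 − 360 = 117°
−90° (square ↓): 117 − 90 = 27°
+120° (triadic ↑): 27 + 120 = 147°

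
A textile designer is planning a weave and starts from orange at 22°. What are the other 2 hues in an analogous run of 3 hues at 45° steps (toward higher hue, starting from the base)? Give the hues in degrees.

67° and 112°

Analogous hues sit every 45° along the wheel.
22 + 45 = 67°
22 + 90 = 112°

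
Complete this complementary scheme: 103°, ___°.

The complement sits 180° across the wheel.
The full set through 103° is {103°, 283°}.
Given {103°}, the missing hue is 283°.

283°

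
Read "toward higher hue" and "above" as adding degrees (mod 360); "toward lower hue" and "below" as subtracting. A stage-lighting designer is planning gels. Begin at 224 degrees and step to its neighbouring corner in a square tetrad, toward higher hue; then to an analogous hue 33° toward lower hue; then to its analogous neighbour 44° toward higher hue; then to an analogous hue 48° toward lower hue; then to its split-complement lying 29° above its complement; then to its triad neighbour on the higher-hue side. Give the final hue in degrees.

square ↑ +90°: 224 + 90 = 314°
analog 33° ↓ −33°: 314 − 33 = 281°
analog 44° ↑ +44°: 281 + 44 = 325°
analog 48° ↓ −48°: 325 − 48 = 277°
split-comp 29° ↑ +209°: 277 + 209 = 486 → 486 − 360 = 126°
triadic ↑ +120°: 126 + 120 = 246°

246°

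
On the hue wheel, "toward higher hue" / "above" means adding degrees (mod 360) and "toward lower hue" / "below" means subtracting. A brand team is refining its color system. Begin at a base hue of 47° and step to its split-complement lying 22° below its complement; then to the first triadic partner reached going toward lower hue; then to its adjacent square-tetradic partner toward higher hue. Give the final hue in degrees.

175°

+158° (split-comp 22° ↓): 47 + 158 = 205°
−120° (triadic ↓): 205 − 120 = 85°
+90° (square ↑): 85 + 90 = 175°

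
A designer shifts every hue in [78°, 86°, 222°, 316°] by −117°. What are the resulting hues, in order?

78 − 117 = -39 → -39 + 360 = 321°
86 − 117 = -31 → -31 + 360 = 329°
222 − 117 = 105°
316 − 117 = 199°

321°, 329°, 105°, 199°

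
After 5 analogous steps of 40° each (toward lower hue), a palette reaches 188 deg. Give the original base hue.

28°

5 steps of 40° (toward lower hue) give a net shift of −200°.
Start = end − shift: 188 + 200 = 388 → 388 − 360 = 28°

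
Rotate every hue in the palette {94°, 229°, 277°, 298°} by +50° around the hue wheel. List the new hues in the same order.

144°, 279°, 327°, 348°

94 + 50 = 144°
229 + 50 = 279°
277 + 50 = 327°
298 + 50 = 348°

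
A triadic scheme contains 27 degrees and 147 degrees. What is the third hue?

A triad spaces three hues 120° apart.
The full set is {27°, 147°, 267°}.

267°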